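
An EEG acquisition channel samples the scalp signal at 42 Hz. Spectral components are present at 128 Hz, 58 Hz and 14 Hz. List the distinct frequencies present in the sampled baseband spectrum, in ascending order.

2 Hz, 14 Hz, 16 Hz

fs/2 = 21 Hz.
128 Hz mod fs = 2 Hz.
2 Hz ≤ fs/2 = 21 Hz, appears at 2 Hz.
58 Hz mod fs = 16 Hz.
16 Hz ≤ fs/2 = 21 Hz, appears at 16 Hz.
14 Hz ≤ fs/2 = 21 Hz, passes unchanged.
Distinct values: {2 Hz, 14 Hz, 16 Hz}.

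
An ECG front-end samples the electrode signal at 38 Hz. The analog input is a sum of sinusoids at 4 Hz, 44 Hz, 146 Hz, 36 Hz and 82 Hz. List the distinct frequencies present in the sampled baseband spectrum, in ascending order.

2 Hz, 4 Hz, 6 Hz

fs/2 = 19 Hz.
4 Hz ≤ fs/2 = 19 Hz, passes unchanged.
44 Hz mod fs = 6 Hz.
6 Hz ≤ fs/2 = 19 Hz, appears at 6 Hz.
146 Hz mod fs = 32 Hz.
32 Hz > fs/2 = 19 Hz, folds to fs − 32 Hz = 6 Hz.
36 Hz > fs/2 = 19 Hz, folds to fs − 36 Hz = 2 Hz.
82 Hz mod fs = 6 Hz.
6 Hz ≤ fs/2 = 19 Hz, appears at 6 Hz.
Distinct values: {2 Hz, 4 Hz, 6 Hz}.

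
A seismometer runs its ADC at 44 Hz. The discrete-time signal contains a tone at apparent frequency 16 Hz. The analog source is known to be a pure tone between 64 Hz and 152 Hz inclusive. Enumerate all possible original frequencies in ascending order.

Frequencies that alias to 16 Hz are k·fs ± 16 Hz for integer k ≥ 0.
k=0: 16 Hz.
k=1: 28 Hz, 60 Hz.
k=2: 72 Hz, 104 Hz.
k=3: 116 Hz, 148 Hz.
k=4: 160 Hz, 192 Hz.
Within [64 Hz, 152 Hz]: 72 Hz, 104 Hz, 116 Hz, 148 Hz.

72 Hz, 104 Hz, 116 Hz, 148 Hz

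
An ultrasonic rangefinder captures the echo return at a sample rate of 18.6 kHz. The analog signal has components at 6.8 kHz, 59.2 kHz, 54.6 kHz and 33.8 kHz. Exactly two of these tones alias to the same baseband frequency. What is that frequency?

fs/2 = 9.3 kHz.
6.8 kHz ≤ fs/2 = 9.3 kHz, passes unchanged.
59.2 kHz mod fs = 3.4 kHz.
3.4 kHz ≤ fs/2 = 9.3 kHz, appears at 3.4 kHz.
54.6 kHz mod fs = 17.4 kHz.
17.4 kHz > fs/2 = 9.3 kHz, folds to fs − 17.4 kHz = 1.2 kHz.
33.8 kHz mod fs = 15.2 kHz.
15.2 kHz > fs/2 = 9.3 kHz, folds to fs − 15.2 kHz = 3.4 kHz.
33.8 kHz and 59.2 kHz both map to 3.4 kHz.

3.4 kHz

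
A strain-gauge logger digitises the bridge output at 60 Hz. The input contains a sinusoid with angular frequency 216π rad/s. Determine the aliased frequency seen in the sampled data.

ω = 216π rad/s → f = ω/(2π) = 108 Hz.
108 Hz mod fs = 48 Hz.
48 Hz > fs/2 = 30 Hz, folds to fs − 48 Hz = 12 Hz.

12 Hz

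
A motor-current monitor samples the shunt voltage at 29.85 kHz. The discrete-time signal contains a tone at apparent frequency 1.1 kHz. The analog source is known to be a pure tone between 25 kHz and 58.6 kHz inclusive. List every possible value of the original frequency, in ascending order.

Frequencies that alias to 1.1 kHz are k·fs ± 1.1 kHz for integer k ≥ 0.
k=0: 1.1 kHz.
k=1: 28.75 kHz, 30.95 kHz.
k=2: 58.6 kHz, 60.8 kHz.
k=3: 88.45 kHz, 90.65 kHz.
Within [25 kHz, 58.6 kHz]: 28.75 kHz, 30.95 kHz, 58.6 kHz.

28.75 kHz, 30.95 kHz, 58.6 kHz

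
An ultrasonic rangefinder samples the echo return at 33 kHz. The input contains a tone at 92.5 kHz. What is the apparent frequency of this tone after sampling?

92.5 kHz mod fs = 26.5 kHz.
26.5 kHz > fs/2 = 16.5 kHz, folds to fs − 26.5 kHz = 6.5 kHz.

6.5 kHz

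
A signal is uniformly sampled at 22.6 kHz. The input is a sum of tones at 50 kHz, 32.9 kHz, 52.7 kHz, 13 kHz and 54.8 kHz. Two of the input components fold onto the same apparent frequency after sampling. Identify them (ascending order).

fs/2 = 11.3 kHz.
50 kHz mod fs = 4.8 kHz.
4.8 kHz ≤ fs/2 = 11.3 kHz, appears at 4.8 kHz.
32.9 kHz mod fs = 10.3 kHz.
10.3 kHz ≤ fs/2 = 11.3 kHz, appears at 10.3 kHz.
52.7 kHz mod fs = 7.5 kHz.
7.5 kHz ≤ fs/2 = 11.3 kHz, appears at 7.5 kHz.
13 kHz > fs/2 = 11.3 kHz, folds to fs − 13 kHz = 9.6 kHz.
54.8 kHz mod fs = 9.6 kHz.
9.6 kHz ≤ fs/2 = 11.3 kHz, appears at 9.6 kHz.
13 kHz and 54.8 kHz both map to 9.6 kHz.

13 kHz, 54.8 kHz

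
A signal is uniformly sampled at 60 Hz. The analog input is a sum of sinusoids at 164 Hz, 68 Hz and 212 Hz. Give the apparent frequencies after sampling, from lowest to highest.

8 Hz, 16 Hz, 28 Hz

fs/2 = 30 Hz.
164 Hz mod fs = 44 Hz.
44 Hz > fs/2 = 30 Hz, folds to fs − 44 Hz = 16 Hz.
68 Hz mod fs = 8 Hz.
8 Hz ≤ fs/2 = 30 Hz, appears at 8 Hz.
212 Hz mod fs = 32 Hz.
32 Hz > fs/2 = 30 Hz, folds to fs − 32 Hz = 28 Hz.
Distinct values: {8 Hz, 16 Hz, 28 Hz}.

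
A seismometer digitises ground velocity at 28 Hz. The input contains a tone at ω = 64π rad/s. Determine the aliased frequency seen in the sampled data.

ω = 64π rad/s → f = ω/(2π) = 32 Hz.
32 Hz mod fs = 4 Hz.
4 Hz ≤ fs/2 = 14 Hz, appears at 4 Hz.

4 Hz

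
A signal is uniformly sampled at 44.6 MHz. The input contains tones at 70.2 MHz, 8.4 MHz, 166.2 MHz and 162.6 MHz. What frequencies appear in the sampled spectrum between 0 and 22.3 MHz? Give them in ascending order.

8.4 MHz, 12.2 MHz, 15.8 MHz, 19 MHz

fs/2 = 22.3 MHz.
70.2 MHz mod fs = 25.6 MHz.
25.6 MHz > fs/2 = 22.3 MHz, folds to fs − 25.6 MHz = 19 MHz.
8.4 MHz ≤ fs/2 = 22.3 MHz, passes unchanged.
166.2 MHz mod fs = 32.4 MHz.
32.4 MHz > fs/2 = 22.3 MHz, folds to fs − 32.4 MHz = 12.2 MHz.
162.6 MHz mod fs = 28.8 MHz.
28.8 MHz > fs/2 = 22.3 MHz, folds to fs − 28.8 MHz = 15.8 MHz.
Distinct values: {8.4 MHz, 12.2 MHz, 15.8 MHz, 19 MHz}.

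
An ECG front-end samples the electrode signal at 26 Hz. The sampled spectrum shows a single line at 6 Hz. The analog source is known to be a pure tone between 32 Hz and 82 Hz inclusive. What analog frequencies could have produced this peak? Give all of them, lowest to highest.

Frequencies that alias to 6 Hz are k·fs ± 6 Hz for integer k ≥ 0.
k=0: 6 Hz.
k=1: 20 Hz, 32 Hz.
k=2: 46 Hz, 58 Hz.
k=3: 72 Hz, 84 Hz.
k=4: 98 Hz, 110 Hz.
Within [32 Hz, 82 Hz]: 32 Hz, 46 Hz, 58 Hz, 72 Hz.

32 Hz, 46 Hz, 58 Hz, 72 Hz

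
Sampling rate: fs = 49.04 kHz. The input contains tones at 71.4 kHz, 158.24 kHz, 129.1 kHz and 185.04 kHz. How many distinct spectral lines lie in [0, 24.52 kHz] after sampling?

3

fs/2 = 24.52 kHz.
71.4 kHz mod fs = 22.36 kHz.
22.36 kHz ≤ fs/2 = 24.52 kHz, appears at 22.36 kHz.
158.24 kHz mod fs = 11.12 kHz.
11.12 kHz ≤ fs/2 = 24.52 kHz, appears at 11.12 kHz.
129.1 kHz mod fs = 31.02 kHz.
31.02 kHz > fs/2 = 24.52 kHz, folds to fs − 31.02 kHz = 18.02 kHz.
185.04 kHz mod fs = 37.92 kHz.
37.92 kHz > fs/2 = 24.52 kHz, folds to fs − 37.92 kHz = 11.12 kHz.
Distinct values: {11.12 kHz, 18.02 kHz, 22.36 kHz} → 3.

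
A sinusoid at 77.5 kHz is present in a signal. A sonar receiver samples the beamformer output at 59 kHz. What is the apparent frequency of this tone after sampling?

77.5 kHz mod fs = 18.5 kHz.
18.5 kHz ≤ fs/2 = 29.5 kHz, appears at 18.5 kHz.

18.5 kHz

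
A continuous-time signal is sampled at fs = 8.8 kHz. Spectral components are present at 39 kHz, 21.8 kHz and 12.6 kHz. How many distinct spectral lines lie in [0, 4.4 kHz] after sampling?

2

fs/2 = 4.4 kHz.
39 kHz mod fs = 3.8 kHz.
3.8 kHz ≤ fs/2 = 4.4 kHz, appears at 3.8 kHz.
21.8 kHz mod fs = 4.2 kHz.
4.2 kHz ≤ fs/2 = 4.4 kHz, appears at 4.2 kHz.
12.6 kHz mod fs = 3.8 kHz.
3.8 kHz ≤ fs/2 = 4.4 kHz, appears at 3.8 kHz.
Distinct values: {3.8 kHz, 4.2 kHz} → 2.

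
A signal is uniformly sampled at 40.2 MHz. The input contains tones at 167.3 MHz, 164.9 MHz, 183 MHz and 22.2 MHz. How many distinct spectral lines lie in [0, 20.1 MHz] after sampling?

fs/2 = 20.1 MHz.
167.3 MHz mod fs = 6.5 MHz.
6.5 MHz ≤ fs/2 = 20.1 MHz, appears at 6.5 MHz.
164.9 MHz mod fs = 4.1 MHz.
4.1 MHz ≤ fs/2 = 20.1 MHz, appears at 4.1 MHz.
183 MHz mod fs = 22.2 MHz.
22.2 MHz > fs/2 = 20.1 MHz, folds to fs − 22.2 MHz = 18 MHz.
22.2 MHz > fs/2 = 20.1 MHz, folds to fs − 22.2 MHz = 18 MHz.
Distinct values: {4.1 MHz, 6.5 MHz, 18 MHz} → 3.

3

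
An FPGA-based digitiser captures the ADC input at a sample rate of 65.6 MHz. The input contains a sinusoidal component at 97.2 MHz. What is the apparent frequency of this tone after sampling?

97.2 MHz mod fs = 31.6 MHz.
31.6 MHz ≤ fs/2 = 32.8 MHz, appears at 31.6 MHz.

31.6 MHz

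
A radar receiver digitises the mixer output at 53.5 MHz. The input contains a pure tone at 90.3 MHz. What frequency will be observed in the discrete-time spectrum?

90.3 MHz mod fs = 36.8 MHz.
36.8 MHz > fs/2 = 26.75 MHz, folds to fs − 36.8 MHz = 16.7 MHz.

16.7 MHz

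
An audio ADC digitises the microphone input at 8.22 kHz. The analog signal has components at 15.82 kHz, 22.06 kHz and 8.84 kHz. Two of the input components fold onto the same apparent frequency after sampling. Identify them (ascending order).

fs/2 = 4.11 kHz.
15.82 kHz mod fs = 7.6 kHz.
7.6 kHz > fs/2 = 4.11 kHz, folds to fs − 7.6 kHz = 0.62 kHz.
22.06 kHz mod fs = 5.62 kHz.
5.62 kHz > fs/2 = 4.11 kHz, folds to fs − 5.62 kHz = 2.6 kHz.
8.84 kHz mod fs = 0.62 kHz.
0.62 kHz ≤ fs/2 = 4.11 kHz, appears at 0.62 kHz.
8.84 kHz and 15.82 kHz both map to 0.62 kHz.

8.84 kHz, 15.82 kHz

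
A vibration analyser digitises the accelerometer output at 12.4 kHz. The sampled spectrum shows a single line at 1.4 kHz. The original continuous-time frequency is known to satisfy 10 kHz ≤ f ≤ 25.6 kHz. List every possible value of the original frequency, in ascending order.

11 kHz, 13.8 kHz, 23.4 kHz

Frequencies that alias to 1.4 kHz are k·fs ± 1.4 kHz for integer k ≥ 0.
k=0: 1.4 kHz.
k=1: 11 kHz, 13.8 kHz.
k=2: 23.4 kHz, 26.2 kHz.
k=3: 35.8 kHz, 38.6 kHz.
Within [10 kHz, 25.6 kHz]: 11 kHz, 13.8 kHz, 23.4 kHz.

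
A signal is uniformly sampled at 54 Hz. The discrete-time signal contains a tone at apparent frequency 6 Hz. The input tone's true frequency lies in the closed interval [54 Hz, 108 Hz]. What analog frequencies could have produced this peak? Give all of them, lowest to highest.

60 Hz, 102 Hz

Frequencies that alias to 6 Hz are k·fs ± 6 Hz for integer k ≥ 0.
k=0: 6 Hz.
k=1: 48 Hz, 60 Hz.
k=2: 102 Hz, 114 Hz.
k=3: 156 Hz, 168 Hz.
Within [54 Hz, 108 Hz]: 60 Hz, 102 Hz.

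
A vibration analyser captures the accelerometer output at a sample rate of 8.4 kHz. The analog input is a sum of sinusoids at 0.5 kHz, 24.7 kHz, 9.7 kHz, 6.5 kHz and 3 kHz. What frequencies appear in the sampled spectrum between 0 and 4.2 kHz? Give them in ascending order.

fs/2 = 4.2 kHz.
0.5 kHz ≤ fs/2 = 4.2 kHz, passes unchanged.
24.7 kHz mod fs = 7.9 kHz.
7.9 kHz > fs/2 = 4.2 kHz, folds to fs − 7.9 kHz = 0.5 kHz.
9.7 kHz mod fs = 1.3 kHz.
1.3 kHz ≤ fs/2 = 4.2 kHz, appears at 1.3 kHz.
6.5 kHz > fs/2 = 4.2 kHz, folds to fs − 6.5 kHz = 1.9 kHz.
3 kHz ≤ fs/2 = 4.2 kHz, passes unchanged.
Distinct values: {0.5 kHz, 1.3 kHz, 1.9 kHz, 3 kHz}.

0.5 kHz, 1.3 kHz, 1.9 kHz, 3 kHz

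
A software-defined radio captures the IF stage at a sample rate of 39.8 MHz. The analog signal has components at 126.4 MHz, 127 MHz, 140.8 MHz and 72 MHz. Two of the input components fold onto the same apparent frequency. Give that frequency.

fs/2 = 19.9 MHz.
126.4 MHz mod fs = 7 MHz.
7 MHz ≤ fs/2 = 19.9 MHz, appears at 7 MHz.
127 MHz mod fs = 7.6 MHz.
7.6 MHz ≤ fs/2 = 19.9 MHz, appears at 7.6 MHz.
140.8 MHz mod fs = 21.4 MHz.
21.4 MHz > fs/2 = 19.9 MHz, folds to fs − 21.4 MHz = 18.4 MHz.
72 MHz mod fs = 32.2 MHz.
32.2 MHz > fs/2 = 19.9 MHz, folds to fs − 32.2 MHz = 7.6 MHz.
72 MHz and 127 MHz both map to 7.6 MHz.

7.6 MHz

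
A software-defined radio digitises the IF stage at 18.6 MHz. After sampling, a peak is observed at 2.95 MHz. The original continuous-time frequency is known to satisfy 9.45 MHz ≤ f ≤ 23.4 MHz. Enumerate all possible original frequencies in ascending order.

15.65 MHz, 21.55 MHz

Frequencies that alias to 2.95 MHz are k·fs ± 2.95 MHz for integer k ≥ 0.
k=0: 2.95 MHz.
k=1: 15.65 MHz, 21.55 MHz.
k=2: 34.25 MHz, 40.15 MHz.
Within [9.45 MHz, 23.4 MHz]: 15.65 MHz, 21.55 MHz.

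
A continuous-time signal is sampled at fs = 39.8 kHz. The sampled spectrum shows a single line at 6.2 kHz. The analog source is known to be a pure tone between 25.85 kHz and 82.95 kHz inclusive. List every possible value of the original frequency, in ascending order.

33.6 kHz, 46 kHz, 73.4 kHz

Frequencies that alias to 6.2 kHz are k·fs ± 6.2 kHz for integer k ≥ 0.
k=0: 6.2 kHz.
k=1: 33.6 kHz, 46 kHz.
k=2: 73.4 kHz, 85.8 kHz.
k=3: 113.2 kHz, 125.6 kHz.
Within [25.85 kHz, 82.95 kHz]: 33.6 kHz, 46 kHz, 73.4 kHz.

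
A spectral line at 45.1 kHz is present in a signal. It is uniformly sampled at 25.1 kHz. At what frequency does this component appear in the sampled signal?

45.1 kHz mod fs = 20 kHz.
20 kHz > fs/2 = 12.55 kHz, folds to fs − 20 kHz = 5.1 kHz.

5.1 kHz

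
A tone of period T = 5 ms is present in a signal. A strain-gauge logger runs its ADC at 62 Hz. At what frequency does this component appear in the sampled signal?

14 Hz

T = 5 ms → f = 1/T = 200 Hz.
200 Hz mod fs = 14 Hz.
14 Hz ≤ fs/2 = 31 Hz, appears at 14 Hz.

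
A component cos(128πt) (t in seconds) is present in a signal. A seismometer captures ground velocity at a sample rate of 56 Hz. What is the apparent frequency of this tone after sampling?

ω = 128π rad/s → f = ω/(2π) = 64 Hz.
64 Hz mod fs = 8 Hz.
8 Hz ≤ fs/2 = 28 Hz, appears at 8 Hz.

8 Hz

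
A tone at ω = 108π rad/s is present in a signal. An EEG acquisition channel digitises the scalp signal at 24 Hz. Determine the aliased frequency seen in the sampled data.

6 Hz

ω = 108π rad/s → f = ω/(2π) = 54 Hz.
54 Hz mod fs = 6 Hz.
6 Hz ≤ fs/2 = 12 Hz, appears at 6 Hz.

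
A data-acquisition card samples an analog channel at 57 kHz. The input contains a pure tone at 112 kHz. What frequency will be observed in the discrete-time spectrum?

112 kHz mod fs = 55 kHz.
55 kHz > fs/2 = 28.5 kHz, folds to fs − 55 kHz = 2 kHz.

2 kHz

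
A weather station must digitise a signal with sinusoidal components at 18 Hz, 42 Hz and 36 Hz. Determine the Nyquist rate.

Highest-frequency component: 42 Hz.
Nyquist rate = 2 × 42 Hz = 84 Hz.

84 Hz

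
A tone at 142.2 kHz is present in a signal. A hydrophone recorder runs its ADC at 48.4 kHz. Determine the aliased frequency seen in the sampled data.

3 kHz

142.2 kHz mod fs = 45.4 kHz.
45.4 kHz > fs/2 = 24.2 kHz, folds to fs − 45.4 kHz = 3 kHz.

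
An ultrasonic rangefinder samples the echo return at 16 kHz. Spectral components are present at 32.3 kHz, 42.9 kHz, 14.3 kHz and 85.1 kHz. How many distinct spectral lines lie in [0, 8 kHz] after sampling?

3

fs/2 = 8 kHz.
32.3 kHz mod fs = 0.3 kHz.
0.3 kHz ≤ fs/2 = 8 kHz, appears at 0.3 kHz.
42.9 kHz mod fs = 10.9 kHz.
10.9 kHz > fs/2 = 8 kHz, folds to fs − 10.9 kHz = 5.1 kHz.
14.3 kHz > fs/2 = 8 kHz, folds to fs − 14.3 kHz = 1.7 kHz.
85.1 kHz mod fs = 5.1 kHz.
5.1 kHz ≤ fs/2 = 8 kHz, appears at 5.1 kHz.
Distinct values: {0.3 kHz, 1.7 kHz, 5.1 kHz} → 3.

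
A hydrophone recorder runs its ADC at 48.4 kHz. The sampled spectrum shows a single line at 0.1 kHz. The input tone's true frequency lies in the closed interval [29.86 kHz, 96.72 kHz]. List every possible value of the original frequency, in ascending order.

48.3 kHz, 48.5 kHz, 96.7 kHz

Frequencies that alias to 0.1 kHz are k·fs ± 0.1 kHz for integer k ≥ 0.
k=0: 0.1 kHz.
k=1: 48.3 kHz, 48.5 kHz.
k=2: 96.7 kHz, 96.9 kHz.
k=3: 145.1 kHz, 145.3 kHz.
Within [29.86 kHz, 96.72 kHz]: 48.3 kHz, 48.5 kHz, 96.7 kHz.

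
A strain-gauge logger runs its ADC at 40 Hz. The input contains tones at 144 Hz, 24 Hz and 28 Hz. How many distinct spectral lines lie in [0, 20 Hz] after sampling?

fs/2 = 20 Hz.
144 Hz mod fs = 24 Hz.
24 Hz > fs/2 = 20 Hz, folds to fs − 24 Hz = 16 Hz.
24 Hz > fs/2 = 20 Hz, folds to fs − 24 Hz = 16 Hz.
28 Hz > fs/2 = 20 Hz, folds to fs − 28 Hz = 12 Hz.
Distinct values: {12 Hz, 16 Hz} → 2.

2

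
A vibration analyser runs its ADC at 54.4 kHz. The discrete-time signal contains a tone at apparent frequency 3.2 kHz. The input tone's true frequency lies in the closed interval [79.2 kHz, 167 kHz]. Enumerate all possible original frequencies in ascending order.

Frequencies that alias to 3.2 kHz are k·fs ± 3.2 kHz for integer k ≥ 0.
k=0: 3.2 kHz.
k=1: 51.2 kHz, 57.6 kHz.
k=2: 105.6 kHz, 112 kHz.
k=3: 160 kHz, 166.4 kHz.
k=4: 214.4 kHz, 220.8 kHz.
Within [79.2 kHz, 167 kHz]: 105.6 kHz, 112 kHz, 160 kHz, 166.4 kHz.

105.6 kHz, 112 kHz, 160 kHz, 166.4 kHz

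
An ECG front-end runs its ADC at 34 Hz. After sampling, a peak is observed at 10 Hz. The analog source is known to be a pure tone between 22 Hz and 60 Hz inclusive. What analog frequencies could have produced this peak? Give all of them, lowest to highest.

Frequencies that alias to 10 Hz are k·fs ± 10 Hz for integer k ≥ 0.
k=0: 10 Hz.
k=1: 24 Hz, 44 Hz.
k=2: 58 Hz, 78 Hz.
k=3: 92 Hz, 112 Hz.
Within [22 Hz, 60 Hz]: 24 Hz, 44 Hz, 58 Hz.

24 Hz, 44 Hz, 58 Hz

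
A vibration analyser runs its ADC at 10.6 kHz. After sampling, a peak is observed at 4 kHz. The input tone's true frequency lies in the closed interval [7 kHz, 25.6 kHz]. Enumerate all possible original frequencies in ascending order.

14.6 kHz, 17.2 kHz, 25.2 kHz

Frequencies that alias to 4 kHz are k·fs ± 4 kHz for integer k ≥ 0.
k=0: 4 kHz.
k=1: 6.6 kHz, 14.6 kHz.
k=2: 17.2 kHz, 25.2 kHz.
k=3: 27.8 kHz, 35.8 kHz.
Within [7 kHz, 25.6 kHz]: 14.6 kHz, 17.2 kHz, 25.2 kHz.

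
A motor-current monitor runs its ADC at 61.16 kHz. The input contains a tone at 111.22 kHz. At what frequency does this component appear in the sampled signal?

111.22 kHz mod fs = 50.06 kHz.
50.06 kHz > fs/2 = 30.58 kHz, folds to fs − 50.06 kHz = 11.1 kHz.

11.1 kHz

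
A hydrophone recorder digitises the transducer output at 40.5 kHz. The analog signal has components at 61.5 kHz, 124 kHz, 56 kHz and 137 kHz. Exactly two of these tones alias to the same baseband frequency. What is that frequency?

15.5 kHz

fs/2 = 20.25 kHz.
61.5 kHz mod fs = 21 kHz.
21 kHz > fs/2 = 20.25 kHz, folds to fs − 21 kHz = 19.5 kHz.
124 kHz mod fs = 2.5 kHz.
2.5 kHz ≤ fs/2 = 20.25 kHz, appears at 2.5 kHz.
56 kHz mod fs = 15.5 kHz.
15.5 kHz ≤ fs/2 = 20.25 kHz, appears at 15.5 kHz.
137 kHz mod fs = 15.5 kHz.
15.5 kHz ≤ fs/2 = 20.25 kHz, appears at 15.5 kHz.
56 kHz and 137 kHz both map to 15.5 kHz.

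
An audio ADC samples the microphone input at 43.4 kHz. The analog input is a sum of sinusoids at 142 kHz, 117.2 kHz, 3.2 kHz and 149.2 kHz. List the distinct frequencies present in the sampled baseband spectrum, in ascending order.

3.2 kHz, 11.8 kHz, 13 kHz, 19 kHz

fs/2 = 21.7 kHz.
142 kHz mod fs = 11.8 kHz.
11.8 kHz ≤ fs/2 = 21.7 kHz, appears at 11.8 kHz.
117.2 kHz mod fs = 30.4 kHz.
30.4 kHz > fs/2 = 21.7 kHz, folds to fs − 30.4 kHz = 13 kHz.
3.2 kHz ≤ fs/2 = 21.7 kHz, passes unchanged.
149.2 kHz mod fs = 19 kHz.
19 kHz ≤ fs/2 = 21.7 kHz, appears at 19 kHz.
Distinct values: {3.2 kHz, 11.8 kHz, 13 kHz, 19 kHz}.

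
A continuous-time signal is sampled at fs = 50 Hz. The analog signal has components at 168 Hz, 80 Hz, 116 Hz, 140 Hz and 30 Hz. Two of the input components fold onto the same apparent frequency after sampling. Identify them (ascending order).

30 Hz, 80 Hz

fs/2 = 25 Hz.
168 Hz mod fs = 18 Hz.
18 Hz ≤ fs/2 = 25 Hz, appears at 18 Hz.
80 Hz mod fs = 30 Hz.
30 Hz > fs/2 = 25 Hz, folds to fs − 30 Hz = 20 Hz.
116 Hz mod fs = 16 Hz.
16 Hz ≤ fs/2 = 25 Hz, appears at 16 Hz.
140 Hz mod fs = 40 Hz.
40 Hz > fs/2 = 25 Hz, folds to fs − 40 Hz = 10 Hz.
30 Hz > fs/2 = 25 Hz, folds to fs − 30 Hz = 20 Hz.
30 Hz and 80 Hz both map to 20 Hz.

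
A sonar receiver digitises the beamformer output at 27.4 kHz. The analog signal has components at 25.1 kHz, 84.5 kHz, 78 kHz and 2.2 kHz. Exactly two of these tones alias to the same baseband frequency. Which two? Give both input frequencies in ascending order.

fs/2 = 13.7 kHz.
25.1 kHz > fs/2 = 13.7 kHz, folds to fs − 25.1 kHz = 2.3 kHz.
84.5 kHz mod fs = 2.3 kHz.
2.3 kHz ≤ fs/2 = 13.7 kHz, appears at 2.3 kHz.
78 kHz mod fs = 23.2 kHz.
23.2 kHz > fs/2 = 13.7 kHz, folds to fs − 23.2 kHz = 4.2 kHz.
2.2 kHz ≤ fs/2 = 13.7 kHz, passes unchanged.
25.1 kHz and 84.5 kHz both map to 2.3 kHz.

25.1 kHz, 84.5 kHz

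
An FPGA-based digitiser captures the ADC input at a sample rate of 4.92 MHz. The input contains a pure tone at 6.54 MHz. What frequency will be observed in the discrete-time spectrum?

6.54 MHz mod fs = 1.62 MHz.
1.62 MHz ≤ fs/2 = 2.46 MHz, appears at 1.62 MHz.

1.62 MHz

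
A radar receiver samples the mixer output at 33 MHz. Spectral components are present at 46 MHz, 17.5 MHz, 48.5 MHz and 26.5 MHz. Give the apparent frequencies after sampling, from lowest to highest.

fs/2 = 16.5 MHz.
46 MHz mod fs = 13 MHz.
13 MHz ≤ fs/2 = 16.5 MHz, appears at 13 MHz.
17.5 MHz > fs/2 = 16.5 MHz, folds to fs − 17.5 MHz = 15.5 MHz.
48.5 MHz mod fs = 15.5 MHz.
15.5 MHz ≤ fs/2 = 16.5 MHz, appears at 15.5 MHz.
26.5 MHz > fs/2 = 16.5 MHz, folds to fs − 26.5 MHz = 6.5 MHz.
Distinct values: {6.5 MHz, 13 MHz, 15.5 MHz}.

6.5 MHz, 13 MHz, 15.5 MHz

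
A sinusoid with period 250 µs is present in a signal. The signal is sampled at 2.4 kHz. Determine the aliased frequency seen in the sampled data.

T = 250 µs → f = 1/T = 4 kHz.
4 kHz mod fs = 1.6 kHz.
1.6 kHz > fs/2 = 1.2 kHz, folds to fs − 1.6 kHz = 0.8 kHz.

0.8 kHz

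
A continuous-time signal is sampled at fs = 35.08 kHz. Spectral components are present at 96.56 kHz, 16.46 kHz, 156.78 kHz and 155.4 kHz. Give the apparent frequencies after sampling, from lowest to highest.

8.68 kHz, 15.08 kHz, 16.46 kHz

fs/2 = 17.54 kHz.
96.56 kHz mod fs = 26.4 kHz.
26.4 kHz > fs/2 = 17.54 kHz, folds to fs − 26.4 kHz = 8.68 kHz.
16.46 kHz ≤ fs/2 = 17.54 kHz, passes unchanged.
156.78 kHz mod fs = 16.46 kHz.
16.46 kHz ≤ fs/2 = 17.54 kHz, appears at 16.46 kHz.
155.4 kHz mod fs = 15.08 kHz.
15.08 kHz ≤ fs/2 = 17.54 kHz, appears at 15.08 kHz.
Distinct values: {8.68 kHz, 15.08 kHz, 16.46 kHz}.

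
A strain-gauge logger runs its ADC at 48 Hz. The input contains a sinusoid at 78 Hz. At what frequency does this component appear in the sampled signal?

18 Hz

78 Hz mod fs = 30 Hz.
30 Hz > fs/2 = 24 Hz, folds to fs − 30 Hz = 18 Hz.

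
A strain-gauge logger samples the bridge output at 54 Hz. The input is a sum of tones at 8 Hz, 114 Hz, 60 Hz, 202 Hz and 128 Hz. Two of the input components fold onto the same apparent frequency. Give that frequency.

6 Hz

fs/2 = 27 Hz.
8 Hz ≤ fs/2 = 27 Hz, passes unchanged.
114 Hz mod fs = 6 Hz.
6 Hz ≤ fs/2 = 27 Hz, appears at 6 Hz.
60 Hz mod fs = 6 Hz.
6 Hz ≤ fs/2 = 27 Hz, appears at 6 Hz.
202 Hz mod fs = 40 Hz.
40 Hz > fs/2 = 27 Hz, folds to fs − 40 Hz = 14 Hz.
128 Hz mod fs = 20 Hz.
20 Hz ≤ fs/2 = 27 Hz, appears at 20 Hz.
60 Hz and 114 Hz both map to 6 Hz.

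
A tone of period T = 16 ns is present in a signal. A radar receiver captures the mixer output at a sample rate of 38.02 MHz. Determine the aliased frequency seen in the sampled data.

13.54 MHz

T = 16 ns → f = 1/T = 62.5 MHz.
62.5 MHz mod fs = 24.48 MHz.
24.48 MHz > fs/2 = 19.01 MHz, folds to fs − 24.48 MHz = 13.54 MHz.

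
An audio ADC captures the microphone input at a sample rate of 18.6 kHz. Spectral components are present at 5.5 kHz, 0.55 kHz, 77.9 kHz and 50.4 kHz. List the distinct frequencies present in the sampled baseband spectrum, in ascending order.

0.55 kHz, 3.5 kHz, 5.4 kHz, 5.5 kHz

fs/2 = 9.3 kHz.
5.5 kHz ≤ fs/2 = 9.3 kHz, passes unchanged.
0.55 kHz ≤ fs/2 = 9.3 kHz, passes unchanged.
77.9 kHz mod fs = 3.5 kHz.
3.5 kHz ≤ fs/2 = 9.3 kHz, appears at 3.5 kHz.
50.4 kHz mod fs = 13.2 kHz.
13.2 kHz > fs/2 = 9.3 kHz, folds to fs − 13.2 kHz = 5.4 kHz.
Distinct values: {0.55 kHz, 3.5 kHz, 5.4 kHz, 5.5 kHz}.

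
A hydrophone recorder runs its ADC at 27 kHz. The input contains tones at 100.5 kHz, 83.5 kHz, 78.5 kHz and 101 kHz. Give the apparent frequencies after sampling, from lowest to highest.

fs/2 = 13.5 kHz.
100.5 kHz mod fs = 19.5 kHz.
19.5 kHz > fs/2 = 13.5 kHz, folds to fs − 19.5 kHz = 7.5 kHz.
83.5 kHz mod fs = 2.5 kHz.
2.5 kHz ≤ fs/2 = 13.5 kHz, appears at 2.5 kHz.
78.5 kHz mod fs = 24.5 kHz.
24.5 kHz > fs/2 = 13.5 kHz, folds to fs − 24.5 kHz = 2.5 kHz.
101 kHz mod fs = 20 kHz.
20 kHz > fs/2 = 13.5 kHz, folds to fs − 20 kHz = 7 kHz.
Distinct values: {2.5 kHz, 7 kHz, 7.5 kHz}.

2.5 kHz, 7 kHz, 7.5 kHz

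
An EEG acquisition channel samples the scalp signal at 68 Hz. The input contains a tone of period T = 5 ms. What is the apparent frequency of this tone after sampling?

T = 5 ms → f = 1/T = 200 Hz.
200 Hz mod fs = 64 Hz.
64 Hz > fs/2 = 34 Hz, folds to fs − 64 Hz = 4 Hz.

4 Hz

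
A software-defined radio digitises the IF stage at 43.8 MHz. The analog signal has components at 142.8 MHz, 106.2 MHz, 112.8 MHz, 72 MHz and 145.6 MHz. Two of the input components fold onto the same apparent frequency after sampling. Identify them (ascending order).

fs/2 = 21.9 MHz.
142.8 MHz mod fs = 11.4 MHz.
11.4 MHz ≤ fs/2 = 21.9 MHz, appears at 11.4 MHz.
106.2 MHz mod fs = 18.6 MHz.
18.6 MHz ≤ fs/2 = 21.9 MHz, appears at 18.6 MHz.
112.8 MHz mod fs = 25.2 MHz.
25.2 MHz > fs/2 = 21.9 MHz, folds to fs − 25.2 MHz = 18.6 MHz.
72 MHz mod fs = 28.2 MHz.
28.2 MHz > fs/2 = 21.9 MHz, folds to fs − 28.2 MHz = 15.6 MHz.
145.6 MHz mod fs = 14.2 MHz.
14.2 MHz ≤ fs/2 = 21.9 MHz, appears at 14.2 MHz.
106.2 MHz and 112.8 MHz both map to 18.6 MHz.

106.2 MHz, 112.8 MHz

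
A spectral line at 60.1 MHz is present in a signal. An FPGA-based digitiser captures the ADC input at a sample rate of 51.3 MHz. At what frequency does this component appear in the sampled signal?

8.8 MHz

60.1 MHz mod fs = 8.8 MHz.
8.8 MHz ≤ fs/2 = 25.65 MHz, appears at 8.8 MHz.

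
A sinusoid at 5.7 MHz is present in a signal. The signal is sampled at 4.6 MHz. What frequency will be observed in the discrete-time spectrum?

5.7 MHz mod fs = 1.1 MHz.
1.1 MHz ≤ fs/2 = 2.3 MHz, appears at 1.1 MHz.

1.1 MHz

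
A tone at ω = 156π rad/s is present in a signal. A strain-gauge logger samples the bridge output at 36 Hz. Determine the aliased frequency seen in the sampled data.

6 Hz

ω = 156π rad/s → f = ω/(2π) = 78 Hz.
78 Hz mod fs = 6 Hz.
6 Hz ≤ fs/2 = 18 Hz, appears at 6 Hz.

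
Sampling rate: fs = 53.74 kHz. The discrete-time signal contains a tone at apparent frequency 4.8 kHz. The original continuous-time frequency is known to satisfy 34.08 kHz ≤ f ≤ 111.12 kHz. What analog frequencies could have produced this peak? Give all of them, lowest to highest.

Frequencies that alias to 4.8 kHz are k·fs ± 4.8 kHz for integer k ≥ 0.
k=0: 4.8 kHz.
k=1: 48.94 kHz, 58.54 kHz.
k=2: 102.68 kHz, 112.28 kHz.
k=3: 156.42 kHz, 166.02 kHz.
Within [34.08 kHz, 111.12 kHz]: 48.94 kHz, 58.54 kHz, 102.68 kHz.

48.94 kHz, 58.54 kHz, 102.68 kHz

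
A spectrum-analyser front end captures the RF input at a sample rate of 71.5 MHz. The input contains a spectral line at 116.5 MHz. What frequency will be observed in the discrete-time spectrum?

116.5 MHz mod fs = 45 MHz.
45 MHz > fs/2 = 35.75 MHz, folds to fs − 45 MHz = 26.5 MHz.

26.5 MHz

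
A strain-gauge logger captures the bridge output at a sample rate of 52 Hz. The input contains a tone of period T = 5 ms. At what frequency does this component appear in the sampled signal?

8 Hz

T = 5 ms → f = 1/T = 200 Hz.
200 Hz mod fs = 44 Hz.
44 Hz > fs/2 = 26 Hz, folds to fs − 44 Hz = 8 Hz.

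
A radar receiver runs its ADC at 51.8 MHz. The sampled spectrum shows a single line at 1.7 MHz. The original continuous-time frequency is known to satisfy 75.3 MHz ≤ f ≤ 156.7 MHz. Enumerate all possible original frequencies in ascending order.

Frequencies that alias to 1.7 MHz are k·fs ± 1.7 MHz for integer k ≥ 0.
k=0: 1.7 MHz.
k=1: 50.1 MHz, 53.5 MHz.
k=2: 101.9 MHz, 105.3 MHz.
k=3: 153.7 MHz, 157.1 MHz.
k=4: 205.5 MHz, 208.9 MHz.
Within [75.3 MHz, 156.7 MHz]: 101.9 MHz, 105.3 MHz, 153.7 MHz.

101.9 MHz, 105.3 MHz, 153.7 MHz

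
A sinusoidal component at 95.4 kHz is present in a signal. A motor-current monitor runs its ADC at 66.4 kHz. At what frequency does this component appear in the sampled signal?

95.4 kHz mod fs = 29 kHz.
29 kHz ≤ fs/2 = 33.2 kHz, appears at 29 kHz.

29 kHz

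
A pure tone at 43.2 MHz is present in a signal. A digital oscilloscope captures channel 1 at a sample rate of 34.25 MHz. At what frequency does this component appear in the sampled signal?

8.95 MHz

43.2 MHz mod fs = 8.95 MHz.
8.95 MHz ≤ fs/2 = 17.125 MHz, appears at 8.95 MHz.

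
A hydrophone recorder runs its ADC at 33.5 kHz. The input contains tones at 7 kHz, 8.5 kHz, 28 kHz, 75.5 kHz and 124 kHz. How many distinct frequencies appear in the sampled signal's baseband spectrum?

4

fs/2 = 16.75 kHz.
7 kHz ≤ fs/2 = 16.75 kHz, passes unchanged.
8.5 kHz ≤ fs/2 = 16.75 kHz, passes unchanged.
28 kHz > fs/2 = 16.75 kHz, folds to fs − 28 kHz = 5.5 kHz.
75.5 kHz mod fs = 8.5 kHz.
8.5 kHz ≤ fs/2 = 16.75 kHz, appears at 8.5 kHz.
124 kHz mod fs = 23.5 kHz.
23.5 kHz > fs/2 = 16.75 kHz, folds to fs − 23.5 kHz = 10 kHz.
Distinct values: {5.5 kHz, 7 kHz, 8.5 kHz, 10 kHz} → 4.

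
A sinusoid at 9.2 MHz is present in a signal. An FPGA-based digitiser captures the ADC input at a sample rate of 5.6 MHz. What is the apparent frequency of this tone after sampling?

2 MHz

9.2 MHz mod fs = 3.6 MHz.
3.6 MHz > fs/2 = 2.8 MHz, folds to fs − 3.6 MHz = 2 MHz.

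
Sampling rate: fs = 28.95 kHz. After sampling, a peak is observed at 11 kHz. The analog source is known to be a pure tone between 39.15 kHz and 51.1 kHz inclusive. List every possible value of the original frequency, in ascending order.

Frequencies that alias to 11 kHz are k·fs ± 11 kHz for integer k ≥ 0.
k=0: 11 kHz.
k=1: 17.95 kHz, 39.95 kHz.
k=2: 46.9 kHz, 68.9 kHz.
k=3: 75.85 kHz, 97.85 kHz.
Within [39.15 kHz, 51.1 kHz]: 39.95 kHz, 46.9 kHz.

39.95 kHz, 46.9 kHz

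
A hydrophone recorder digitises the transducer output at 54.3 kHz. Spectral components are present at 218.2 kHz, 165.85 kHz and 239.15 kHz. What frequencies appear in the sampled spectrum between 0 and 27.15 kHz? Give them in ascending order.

1 kHz, 2.95 kHz, 21.95 kHz

fs/2 = 27.15 kHz.
218.2 kHz mod fs = 1 kHz.
1 kHz ≤ fs/2 = 27.15 kHz, appears at 1 kHz.
165.85 kHz mod fs = 2.95 kHz.
2.95 kHz ≤ fs/2 = 27.15 kHz, appears at 2.95 kHz.
239.15 kHz mod fs = 21.95 kHz.
21.95 kHz ≤ fs/2 = 27.15 kHz, appears at 21.95 kHz.
Distinct values: {1 kHz, 2.95 kHz, 21.95 kHz}.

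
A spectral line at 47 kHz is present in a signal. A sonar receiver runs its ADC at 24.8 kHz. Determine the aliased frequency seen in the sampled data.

47 kHz mod fs = 22.2 kHz.
22.2 kHz > fs/2 = 12.4 kHz, folds to fs − 22.2 kHz = 2.6 kHz.

2.6 kHz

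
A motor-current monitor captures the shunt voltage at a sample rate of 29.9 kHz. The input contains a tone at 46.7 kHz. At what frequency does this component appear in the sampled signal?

46.7 kHz mod fs = 16.8 kHz.
16.8 kHz > fs/2 = 14.95 kHz, folds to fs − 16.8 kHz = 13.1 kHz.

13.1 kHz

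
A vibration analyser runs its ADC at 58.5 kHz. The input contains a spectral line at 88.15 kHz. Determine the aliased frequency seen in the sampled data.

88.15 kHz mod fs = 29.65 kHz.
29.65 kHz > fs/2 = 29.25 kHz, folds to fs − 29.65 kHz = 28.85 kHz.

28.85 kHz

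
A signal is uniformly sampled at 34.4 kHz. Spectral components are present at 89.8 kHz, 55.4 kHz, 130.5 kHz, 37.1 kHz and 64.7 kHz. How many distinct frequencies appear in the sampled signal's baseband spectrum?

fs/2 = 17.2 kHz.
89.8 kHz mod fs = 21 kHz.
21 kHz > fs/2 = 17.2 kHz, folds to fs − 21 kHz = 13.4 kHz.
55.4 kHz mod fs = 21 kHz.
21 kHz > fs/2 = 17.2 kHz, folds to fs − 21 kHz = 13.4 kHz.
130.5 kHz mod fs = 27.3 kHz.
27.3 kHz > fs/2 = 17.2 kHz, folds to fs − 27.3 kHz = 7.1 kHz.
37.1 kHz mod fs = 2.7 kHz.
2.7 kHz ≤ fs/2 = 17.2 kHz, appears at 2.7 kHz.
64.7 kHz mod fs = 30.3 kHz.
30.3 kHz > fs/2 = 17.2 kHz, folds to fs − 30.3 kHz = 4.1 kHz.
Distinct values: {2.7 kHz, 4.1 kHz, 7.1 kHz, 13.4 kHz} → 4.

4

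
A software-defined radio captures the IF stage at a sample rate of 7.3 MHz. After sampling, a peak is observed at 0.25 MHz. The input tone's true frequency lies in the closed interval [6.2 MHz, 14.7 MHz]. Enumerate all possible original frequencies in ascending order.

7.05 MHz, 7.55 MHz, 14.35 MHz

Frequencies that alias to 0.25 MHz are k·fs ± 0.25 MHz for integer k ≥ 0.
k=0: 0.25 MHz.
k=1: 7.05 MHz, 7.55 MHz.
k=2: 14.35 MHz, 14.85 MHz.
k=3: 21.65 MHz, 22.15 MHz.
Within [6.2 MHz, 14.7 MHz]: 7.05 MHz, 7.55 MHz, 14.35 MHz.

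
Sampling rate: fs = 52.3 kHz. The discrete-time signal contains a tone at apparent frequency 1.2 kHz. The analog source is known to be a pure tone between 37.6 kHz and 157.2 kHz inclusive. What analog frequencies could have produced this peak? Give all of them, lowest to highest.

51.1 kHz, 53.5 kHz, 103.4 kHz, 105.8 kHz, 155.7 kHz

Frequencies that alias to 1.2 kHz are k·fs ± 1.2 kHz for integer k ≥ 0.
k=0: 1.2 kHz.
k=1: 51.1 kHz, 53.5 kHz.
k=2: 103.4 kHz, 105.8 kHz.
k=3: 155.7 kHz, 158.1 kHz.
k=4: 208 kHz, 210.4 kHz.
Within [37.6 kHz, 157.2 kHz]: 51.1 kHz, 53.5 kHz, 103.4 kHz, 105.8 kHz, 155.7 kHz.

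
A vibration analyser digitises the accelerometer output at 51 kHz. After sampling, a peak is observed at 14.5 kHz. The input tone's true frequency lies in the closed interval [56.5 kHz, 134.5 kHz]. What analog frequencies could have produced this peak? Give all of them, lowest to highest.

65.5 kHz, 87.5 kHz, 116.5 kHz

Frequencies that alias to 14.5 kHz are k·fs ± 14.5 kHz for integer k ≥ 0.
k=0: 14.5 kHz.
k=1: 36.5 kHz, 65.5 kHz.
k=2: 87.5 kHz, 116.5 kHz.
k=3: 138.5 kHz, 167.5 kHz.
Within [56.5 kHz, 134.5 kHz]: 65.5 kHz, 87.5 kHz, 116.5 kHz.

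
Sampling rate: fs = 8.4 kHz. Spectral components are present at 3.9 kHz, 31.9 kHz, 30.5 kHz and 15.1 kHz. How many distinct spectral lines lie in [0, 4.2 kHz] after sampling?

3

fs/2 = 4.2 kHz.
3.9 kHz ≤ fs/2 = 4.2 kHz, passes unchanged.
31.9 kHz mod fs = 6.7 kHz.
6.7 kHz > fs/2 = 4.2 kHz, folds to fs − 6.7 kHz = 1.7 kHz.
30.5 kHz mod fs = 5.3 kHz.
5.3 kHz > fs/2 = 4.2 kHz, folds to fs − 5.3 kHz = 3.1 kHz.
15.1 kHz mod fs = 6.7 kHz.
6.7 kHz > fs/2 = 4.2 kHz, folds to fs − 6.7 kHz = 1.7 kHz.
Distinct values: {1.7 kHz, 3.1 kHz, 3.9 kHz} → 3.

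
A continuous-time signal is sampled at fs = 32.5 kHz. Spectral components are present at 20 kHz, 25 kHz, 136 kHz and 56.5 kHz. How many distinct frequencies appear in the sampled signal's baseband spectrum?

fs/2 = 16.25 kHz.
20 kHz > fs/2 = 16.25 kHz, folds to fs − 20 kHz = 12.5 kHz.
25 kHz > fs/2 = 16.25 kHz, folds to fs − 25 kHz = 7.5 kHz.
136 kHz mod fs = 6 kHz.
6 kHz ≤ fs/2 = 16.25 kHz, appears at 6 kHz.
56.5 kHz mod fs = 24 kHz.
24 kHz > fs/2 = 16.25 kHz, folds to fs − 24 kHz = 8.5 kHz.
Distinct values: {6 kHz, 7.5 kHz, 8.5 kHz, 12.5 kHz} → 4.

4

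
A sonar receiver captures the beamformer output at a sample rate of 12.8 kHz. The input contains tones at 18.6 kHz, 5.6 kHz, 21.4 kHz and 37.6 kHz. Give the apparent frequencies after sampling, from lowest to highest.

0.8 kHz, 4.2 kHz, 5.6 kHz, 5.8 kHz

fs/2 = 6.4 kHz.
18.6 kHz mod fs = 5.8 kHz.
5.8 kHz ≤ fs/2 = 6.4 kHz, appears at 5.8 kHz.
5.6 kHz ≤ fs/2 = 6.4 kHz, passes unchanged.
21.4 kHz mod fs = 8.6 kHz.
8.6 kHz > fs/2 = 6.4 kHz, folds to fs − 8.6 kHz = 4.2 kHz.
37.6 kHz mod fs = 12 kHz.
12 kHz > fs/2 = 6.4 kHz, folds to fs − 12 kHz = 0.8 kHz.
Distinct values: {0.8 kHz, 4.2 kHz, 5.6 kHz, 5.8 kHz}.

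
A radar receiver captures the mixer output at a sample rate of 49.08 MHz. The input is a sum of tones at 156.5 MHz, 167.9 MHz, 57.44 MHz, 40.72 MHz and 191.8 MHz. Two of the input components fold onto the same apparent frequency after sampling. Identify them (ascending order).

40.72 MHz, 57.44 MHz

fs/2 = 24.54 MHz.
156.5 MHz mod fs = 9.26 MHz.
9.26 MHz ≤ fs/2 = 24.54 MHz, appears at 9.26 MHz.
167.9 MHz mod fs = 20.66 MHz.
20.66 MHz ≤ fs/2 = 24.54 MHz, appears at 20.66 MHz.
57.44 MHz mod fs = 8.36 MHz.
8.36 MHz ≤ fs/2 = 24.54 MHz, appears at 8.36 MHz.
40.72 MHz > fs/2 = 24.54 MHz, folds to fs − 40.72 MHz = 8.36 MHz.
191.8 MHz mod fs = 44.56 MHz.
44.56 MHz > fs/2 = 24.54 MHz, folds to fs − 44.56 MHz = 4.52 MHz.
40.72 MHz and 57.44 MHz both map to 8.36 MHz.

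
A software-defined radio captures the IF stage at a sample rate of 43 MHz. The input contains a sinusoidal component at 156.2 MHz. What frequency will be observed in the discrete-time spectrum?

156.2 MHz mod fs = 27.2 MHz.
27.2 MHz > fs/2 = 21.5 MHz, folds to fs − 27.2 MHz = 15.8 MHz.

15.8 MHz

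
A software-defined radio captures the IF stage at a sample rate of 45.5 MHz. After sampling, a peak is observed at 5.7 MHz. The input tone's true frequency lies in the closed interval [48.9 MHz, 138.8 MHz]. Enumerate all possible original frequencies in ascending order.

51.2 MHz, 85.3 MHz, 96.7 MHz, 130.8 MHz

Frequencies that alias to 5.7 MHz are k·fs ± 5.7 MHz for integer k ≥ 0.
k=0: 5.7 MHz.
k=1: 39.8 MHz, 51.2 MHz.
k=2: 85.3 MHz, 96.7 MHz.
k=3: 130.8 MHz, 142.2 MHz.
k=4: 176.3 MHz, 187.7 MHz.
Within [48.9 MHz, 138.8 MHz]: 51.2 MHz, 85.3 MHz, 96.7 MHz, 130.8 MHz.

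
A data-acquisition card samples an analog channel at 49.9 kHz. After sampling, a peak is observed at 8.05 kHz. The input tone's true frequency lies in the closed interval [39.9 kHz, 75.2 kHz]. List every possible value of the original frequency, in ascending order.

41.85 kHz, 57.95 kHz

Frequencies that alias to 8.05 kHz are k·fs ± 8.05 kHz for integer k ≥ 0.
k=0: 8.05 kHz.
k=1: 41.85 kHz, 57.95 kHz.
k=2: 91.75 kHz, 107.85 kHz.
Within [39.9 kHz, 75.2 kHz]: 41.85 kHz, 57.95 kHz.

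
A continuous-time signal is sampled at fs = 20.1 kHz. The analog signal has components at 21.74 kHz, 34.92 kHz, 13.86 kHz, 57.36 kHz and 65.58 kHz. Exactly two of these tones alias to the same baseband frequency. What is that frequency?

5.28 kHz

fs/2 = 10.05 kHz.
21.74 kHz mod fs = 1.64 kHz.
1.64 kHz ≤ fs/2 = 10.05 kHz, appears at 1.64 kHz.
34.92 kHz mod fs = 14.82 kHz.
14.82 kHz > fs/2 = 10.05 kHz, folds to fs − 14.82 kHz = 5.28 kHz.
13.86 kHz > fs/2 = 10.05 kHz, folds to fs − 13.86 kHz = 6.24 kHz.
57.36 kHz mod fs = 17.16 kHz.
17.16 kHz > fs/2 = 10.05 kHz, folds to fs − 17.16 kHz = 2.94 kHz.
65.58 kHz mod fs = 5.28 kHz.
5.28 kHz ≤ fs/2 = 10.05 kHz, appears at 5.28 kHz.
34.92 kHz and 65.58 kHz both map to 5.28 kHz.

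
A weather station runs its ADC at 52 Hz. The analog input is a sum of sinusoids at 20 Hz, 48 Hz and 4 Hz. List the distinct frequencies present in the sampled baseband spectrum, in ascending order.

fs/2 = 26 Hz.
20 Hz ≤ fs/2 = 26 Hz, passes unchanged.
48 Hz > fs/2 = 26 Hz, folds to fs − 48 Hz = 4 Hz.
4 Hz ≤ fs/2 = 26 Hz, passes unchanged.
Distinct values: {4 Hz, 20 Hz}.

4 Hz, 20 Hz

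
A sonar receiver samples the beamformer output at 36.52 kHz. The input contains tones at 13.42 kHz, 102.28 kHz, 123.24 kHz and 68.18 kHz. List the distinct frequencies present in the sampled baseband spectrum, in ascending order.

fs/2 = 18.26 kHz.
13.42 kHz ≤ fs/2 = 18.26 kHz, passes unchanged.
102.28 kHz mod fs = 29.24 kHz.
29.24 kHz > fs/2 = 18.26 kHz, folds to fs − 29.24 kHz = 7.28 kHz.
123.24 kHz mod fs = 13.68 kHz.
13.68 kHz ≤ fs/2 = 18.26 kHz, appears at 13.68 kHz.
68.18 kHz mod fs = 31.66 kHz.
31.66 kHz > fs/2 = 18.26 kHz, folds to fs − 31.66 kHz = 4.86 kHz.
Distinct values: {4.86 kHz, 7.28 kHz, 13.42 kHz, 13.68 kHz}.

4.86 kHz, 7.28 kHz, 13.42 kHz, 13.68 kHz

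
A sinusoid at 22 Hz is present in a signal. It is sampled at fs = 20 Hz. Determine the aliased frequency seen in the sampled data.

22 Hz mod fs = 2 Hz.
2 Hz ≤ fs/2 = 10 Hz, appears at 2 Hz.

2 Hz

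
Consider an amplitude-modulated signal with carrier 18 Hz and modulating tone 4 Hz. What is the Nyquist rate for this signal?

44 Hz

AM sidebands sit at fc ± fm = 14 Hz and 22 Hz.
Highest-frequency component: 22 Hz.
Nyquist rate = 2 × 22 Hz = 44 Hz.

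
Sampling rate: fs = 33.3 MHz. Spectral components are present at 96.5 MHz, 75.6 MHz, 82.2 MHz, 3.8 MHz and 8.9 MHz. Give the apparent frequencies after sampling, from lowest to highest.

3.4 MHz, 3.8 MHz, 8.9 MHz, 9 MHz, 15.6 MHz

fs/2 = 16.65 MHz.
96.5 MHz mod fs = 29.9 MHz.
29.9 MHz > fs/2 = 16.65 MHz, folds to fs − 29.9 MHz = 3.4 MHz.
75.6 MHz mod fs = 9 MHz.
9 MHz ≤ fs/2 = 16.65 MHz, appears at 9 MHz.
82.2 MHz mod fs = 15.6 MHz.
15.6 MHz ≤ fs/2 = 16.65 MHz, appears at 15.6 MHz.
3.8 MHz ≤ fs/2 = 16.65 MHz, passes unchanged.
8.9 MHz ≤ fs/2 = 16.65 MHz, passes unchanged.
Distinct values: {3.4 MHz, 3.8 MHz, 8.9 MHz, 9 MHz, 15.6 MHz}.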